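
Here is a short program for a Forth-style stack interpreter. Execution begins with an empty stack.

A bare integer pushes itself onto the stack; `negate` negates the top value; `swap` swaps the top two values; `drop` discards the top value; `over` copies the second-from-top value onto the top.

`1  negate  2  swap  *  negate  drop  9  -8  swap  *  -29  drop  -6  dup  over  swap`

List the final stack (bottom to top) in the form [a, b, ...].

[-72, -6, -6, -6]

1       [1]
negate  [-1]
2       [-1, 2]
swap    [2, -1]
*       [-2]
negate  [2]
drop    []
9       [9]
-8      [9, -8]
swap    [-8, 9]
*       [-72]
-29     [-72, -29]
drop    [-72]
-6      [-72, -6]
dup     [-72, -6, -6]
over    [-72, -6, -6, -6]
swap    [-72, -6, -6, -6]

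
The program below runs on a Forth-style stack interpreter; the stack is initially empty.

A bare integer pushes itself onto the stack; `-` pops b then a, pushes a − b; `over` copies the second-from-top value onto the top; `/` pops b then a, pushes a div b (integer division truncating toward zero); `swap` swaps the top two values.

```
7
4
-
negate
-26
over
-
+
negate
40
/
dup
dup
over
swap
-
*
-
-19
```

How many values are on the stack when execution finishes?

2

7      : [7]
4      : [7, 4]
-      : [3]
negate : [-3]
-26    : [-3, -26]
over   : [-3, -26, -3]
-      : [-3, -23]
+      : [-26]
negate : [26]
40     : [26, 40]
/      : [0]
dup    : [0, 0]
dup    : [0, 0, 0]
over   : [0, 0, 0, 0]
swap   : [0, 0, 0, 0]
-      : [0, 0, 0]
*      : [0, 0]
-      : [0]
-19    : [0, -19]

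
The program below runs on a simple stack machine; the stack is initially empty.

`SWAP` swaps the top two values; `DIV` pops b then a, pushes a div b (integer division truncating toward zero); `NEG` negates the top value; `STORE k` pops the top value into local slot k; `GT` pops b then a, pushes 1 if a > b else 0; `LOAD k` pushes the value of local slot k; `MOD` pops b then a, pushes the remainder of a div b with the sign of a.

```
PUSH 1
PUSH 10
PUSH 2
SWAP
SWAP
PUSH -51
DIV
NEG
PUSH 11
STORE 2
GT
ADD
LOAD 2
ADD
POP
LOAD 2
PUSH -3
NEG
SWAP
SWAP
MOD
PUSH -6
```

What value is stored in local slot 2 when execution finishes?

PUSH 1    [1]
PUSH 10   [1, 10]
PUSH 2    [1, 10, 2]
SWAP      [1, 2, 10]
SWAP      [1, 10, 2]
PUSH -51  [1, 10, 2, -51]
DIV       [1, 10, 0]
NEG       [1, 10, 0]
PUSH 11   [1, 10, 0, 11]
STORE 2   [1, 10, 0]
GT        [1, 1]
ADD       [2]
LOAD 2    [2, 11]
ADD       [13]
POP       []
LOAD 2    [11]
PUSH -3   [11, -3]
NEG       [11, 3]
SWAP      [3, 11]
SWAP      [11, 3]
MOD       [2]
PUSH -6   [2, -6]

11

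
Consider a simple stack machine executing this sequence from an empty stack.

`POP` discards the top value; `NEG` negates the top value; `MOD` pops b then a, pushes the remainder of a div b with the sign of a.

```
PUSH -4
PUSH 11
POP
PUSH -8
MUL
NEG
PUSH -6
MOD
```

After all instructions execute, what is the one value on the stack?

-2

PUSH -4 → -4
PUSH 11 → -4 11
POP     → -4
PUSH -8 → -4 -8
MUL     → 32
NEG     → -32
PUSH -6 → -32 -6
MOD     → -2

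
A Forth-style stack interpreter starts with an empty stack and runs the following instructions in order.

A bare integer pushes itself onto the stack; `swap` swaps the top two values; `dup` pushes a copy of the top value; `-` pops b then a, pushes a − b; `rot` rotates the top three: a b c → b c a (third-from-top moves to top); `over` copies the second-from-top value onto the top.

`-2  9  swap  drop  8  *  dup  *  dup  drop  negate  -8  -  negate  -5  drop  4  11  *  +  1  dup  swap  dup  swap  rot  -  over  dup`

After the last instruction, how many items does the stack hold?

5

-2      [-2]
9       [-2, 9]
swap    [9, -2]
drop    [9]
8       [9, 8]
*       [72]
dup     [72, 72]
*       [5184]
dup     [5184, 5184]
drop    [5184]
negate  [-5184]
-8      [-5184, -8]
-       [-5176]
negate  [5176]
-5      [5176, -5]
drop    [5176]
4       [5176, 4]
11      [5176, 4, 11]
*       [5176, 44]
+       [5220]
1       [5220, 1]
dup     [5220, 1, 1]
swap    [5220, 1, 1]
dup     [5220, 1, 1, 1]
swap    [5220, 1, 1, 1]
rot     [5220, 1, 1, 1]
-       [5220, 1, 0]
over    [5220, 1, 0, 1]
dup     [5220, 1, 0, 1, 1]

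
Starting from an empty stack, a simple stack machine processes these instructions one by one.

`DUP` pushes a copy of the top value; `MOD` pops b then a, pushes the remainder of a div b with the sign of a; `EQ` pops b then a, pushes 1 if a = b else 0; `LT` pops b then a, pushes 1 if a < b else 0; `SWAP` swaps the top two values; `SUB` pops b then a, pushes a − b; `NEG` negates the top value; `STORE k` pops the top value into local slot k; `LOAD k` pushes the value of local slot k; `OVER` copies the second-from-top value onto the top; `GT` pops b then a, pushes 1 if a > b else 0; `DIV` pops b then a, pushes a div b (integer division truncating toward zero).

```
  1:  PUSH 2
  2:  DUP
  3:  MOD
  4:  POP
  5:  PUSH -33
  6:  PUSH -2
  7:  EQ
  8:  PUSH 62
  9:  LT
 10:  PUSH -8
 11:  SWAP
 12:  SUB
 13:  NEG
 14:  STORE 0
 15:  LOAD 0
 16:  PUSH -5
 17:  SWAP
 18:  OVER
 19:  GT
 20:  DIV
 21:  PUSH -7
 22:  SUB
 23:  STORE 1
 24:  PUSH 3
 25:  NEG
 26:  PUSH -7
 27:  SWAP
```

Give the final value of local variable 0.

9

PUSH 2   -> [2]
DUP      -> [2, 2]
MOD      -> [0]
POP      -> []
PUSH -33 -> [-33]
PUSH -2  -> [-33, -2]
EQ       -> [0]
PUSH 62  -> [0, 62]
LT       -> [1]
PUSH -8  -> [1, -8]
SWAP     -> [-8, 1]
SUB      -> [-9]
NEG      -> [9]
STORE 0  -> []
LOAD 0   -> [9]
PUSH -5  -> [9, -5]
SWAP     -> [-5, 9]
OVER     -> [-5, 9, -5]
GT       -> [-5, 1]
DIV      -> [-5]
PUSH -7  -> [-5, -7]
SUB      -> [2]
STORE 1  -> []
PUSH 3   -> [3]
NEG      -> [-3]
PUSH -7  -> [-3, -7]
SWAP     -> [-7, -3]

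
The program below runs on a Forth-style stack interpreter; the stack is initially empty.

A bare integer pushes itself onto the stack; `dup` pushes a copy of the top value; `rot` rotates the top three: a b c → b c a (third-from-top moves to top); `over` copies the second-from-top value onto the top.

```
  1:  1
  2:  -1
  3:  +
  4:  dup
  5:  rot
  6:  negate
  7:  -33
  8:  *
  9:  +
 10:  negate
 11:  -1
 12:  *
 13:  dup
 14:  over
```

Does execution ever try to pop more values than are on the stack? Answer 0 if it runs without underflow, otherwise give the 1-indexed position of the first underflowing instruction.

5

1   → 1
-1  → 1 -1
+   → 0
dup → 0 0
rot  — needs 3 operands, stack has 2 → underflow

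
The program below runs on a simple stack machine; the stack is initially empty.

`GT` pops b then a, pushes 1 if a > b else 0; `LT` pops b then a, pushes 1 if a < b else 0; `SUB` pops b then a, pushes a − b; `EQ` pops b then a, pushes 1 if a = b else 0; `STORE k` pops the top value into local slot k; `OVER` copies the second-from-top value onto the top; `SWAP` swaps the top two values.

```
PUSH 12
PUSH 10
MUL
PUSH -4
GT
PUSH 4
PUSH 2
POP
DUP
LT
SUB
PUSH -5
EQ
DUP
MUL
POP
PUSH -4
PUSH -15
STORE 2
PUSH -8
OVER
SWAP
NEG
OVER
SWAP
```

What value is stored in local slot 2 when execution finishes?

-15

PUSH 12  → [12]
PUSH 10  → [12, 10]
MUL      → [120]
PUSH -4  → [120, -4]
GT       → [1]
PUSH 4   → [1, 4]
PUSH 2   → [1, 4, 2]
POP      → [1, 4]
DUP      → [1, 4, 4]
LT       → [1, 0]
SUB      → [1]
PUSH -5  → [1, -5]
EQ       → [0]
DUP      → [0, 0]
MUL      → [0]
POP      → []
PUSH -4  → [-4]
PUSH -15 → [-4, -15]
STORE 2  → [-4]
PUSH -8  → [-4, -8]
OVER     → [-4, -8, -4]
SWAP     → [-4, -4, -8]
NEG      → [-4, -4, 8]
OVER     → [-4, -4, 8, -4]
SWAP     → [-4, -4, -4, 8]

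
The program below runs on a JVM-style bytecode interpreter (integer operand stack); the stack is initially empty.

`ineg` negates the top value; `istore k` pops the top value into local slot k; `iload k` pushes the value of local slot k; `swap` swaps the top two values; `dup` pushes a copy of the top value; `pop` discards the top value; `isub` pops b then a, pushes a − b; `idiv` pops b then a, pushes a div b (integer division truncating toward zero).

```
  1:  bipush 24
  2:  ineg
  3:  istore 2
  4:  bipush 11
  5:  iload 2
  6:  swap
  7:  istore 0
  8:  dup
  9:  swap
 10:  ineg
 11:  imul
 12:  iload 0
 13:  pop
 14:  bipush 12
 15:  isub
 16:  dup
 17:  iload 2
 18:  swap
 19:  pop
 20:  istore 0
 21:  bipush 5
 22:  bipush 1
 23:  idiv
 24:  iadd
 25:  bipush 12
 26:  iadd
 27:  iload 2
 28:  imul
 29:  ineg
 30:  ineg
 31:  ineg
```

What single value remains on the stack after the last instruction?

-13704

bipush 24  [24]
ineg       [-24]
istore 2   []
bipush 11  [11]
iload 2    [11, -24]
swap       [-24, 11]
istore 0   [-24]
dup        [-24, -24]
swap       [-24, -24]
ineg       [-24, 24]
imul       [-576]
iload 0    [-576, 11]
pop        [-576]
bipush 12  [-576, 12]
isub       [-588]
dup        [-588, -588]
iload 2    [-588, -588, -24]
swap       [-588, -24, -588]
pop        [-588, -24]
istore 0   [-588]
bipush 5   [-588, 5]
bipush 1   [-588, 5, 1]
idiv       [-588, 5]
iadd       [-583]
bipush 12  [-583, 12]
iadd       [-571]
iload 2    [-571, -24]
imul       [13704]
ineg       [-13704]
ineg       [13704]
ineg       [-13704]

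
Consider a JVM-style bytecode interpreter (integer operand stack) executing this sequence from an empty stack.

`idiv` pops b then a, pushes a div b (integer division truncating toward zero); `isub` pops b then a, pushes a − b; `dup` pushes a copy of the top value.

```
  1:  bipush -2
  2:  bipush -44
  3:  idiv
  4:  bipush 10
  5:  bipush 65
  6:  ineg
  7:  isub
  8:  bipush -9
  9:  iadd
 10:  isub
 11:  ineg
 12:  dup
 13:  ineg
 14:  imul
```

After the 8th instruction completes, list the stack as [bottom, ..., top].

bipush -2  : -2
bipush -44 : -2 -44
idiv       : 0
bipush 10  : 0 10
bipush 65  : 0 10 65
ineg       : 0 10 -65
isub       : 0 75
bipush -9  : 0 75 -9

[0, 75, -9]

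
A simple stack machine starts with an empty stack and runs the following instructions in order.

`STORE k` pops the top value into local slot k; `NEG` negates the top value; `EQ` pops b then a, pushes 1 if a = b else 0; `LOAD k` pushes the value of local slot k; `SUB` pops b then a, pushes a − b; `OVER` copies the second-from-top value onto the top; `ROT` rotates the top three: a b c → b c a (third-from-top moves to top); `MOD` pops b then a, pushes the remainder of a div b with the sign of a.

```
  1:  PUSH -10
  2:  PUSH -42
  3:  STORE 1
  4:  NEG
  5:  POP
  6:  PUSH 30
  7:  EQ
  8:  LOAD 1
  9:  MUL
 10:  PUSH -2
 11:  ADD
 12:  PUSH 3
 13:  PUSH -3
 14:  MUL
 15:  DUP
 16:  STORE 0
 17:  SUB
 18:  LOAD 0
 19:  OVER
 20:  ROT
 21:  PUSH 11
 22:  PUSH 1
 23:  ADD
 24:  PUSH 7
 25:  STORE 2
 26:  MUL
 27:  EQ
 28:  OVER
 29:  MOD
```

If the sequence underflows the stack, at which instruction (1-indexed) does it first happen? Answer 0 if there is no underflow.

7

PUSH -10 : -10
PUSH -42 : -10 -42
STORE 1  : -10
NEG      : 10
POP      : (empty)
PUSH 30  : 30
EQ  — needs 2 operands, stack has 1 → underflow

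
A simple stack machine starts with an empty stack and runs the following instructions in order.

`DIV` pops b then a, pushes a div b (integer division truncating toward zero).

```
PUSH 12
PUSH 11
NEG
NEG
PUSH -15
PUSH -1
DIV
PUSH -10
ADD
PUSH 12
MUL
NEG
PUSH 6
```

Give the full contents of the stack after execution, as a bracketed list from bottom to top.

PUSH 12  → 12
PUSH 11  → 12 11
NEG      → 12 -11
NEG      → 12 11
PUSH -15 → 12 11 -15
PUSH -1  → 12 11 -15 -1
DIV      → 12 11 15
PUSH -10 → 12 11 15 -10
ADD      → 12 11 5
PUSH 12  → 12 11 5 12
MUL      → 12 11 60
NEG      → 12 11 -60
PUSH 6   → 12 11 -60 6

[12, 11, -60, 6]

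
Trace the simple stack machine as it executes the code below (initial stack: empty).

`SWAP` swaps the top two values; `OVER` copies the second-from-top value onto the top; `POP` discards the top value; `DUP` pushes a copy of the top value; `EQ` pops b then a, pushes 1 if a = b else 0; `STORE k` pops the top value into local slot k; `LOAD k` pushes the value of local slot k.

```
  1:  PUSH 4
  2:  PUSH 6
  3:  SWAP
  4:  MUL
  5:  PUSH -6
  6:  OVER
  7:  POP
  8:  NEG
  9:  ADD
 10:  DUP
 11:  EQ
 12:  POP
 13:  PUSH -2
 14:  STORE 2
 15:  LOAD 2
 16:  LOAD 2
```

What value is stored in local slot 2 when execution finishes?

-2

PUSH 4  → [4]
PUSH 6  → [4, 6]
SWAP    → [6, 4]
MUL     → [24]
PUSH -6 → [24, -6]
OVER    → [24, -6, 24]
POP     → [24, -6]
NEG     → [24, 6]
ADD     → [30]
DUP     → [30, 30]
EQ      → [1]
POP     → []
PUSH -2 → [-2]
STORE 2 → []
LOAD 2  → [-2]
LOAD 2  → [-2, -2]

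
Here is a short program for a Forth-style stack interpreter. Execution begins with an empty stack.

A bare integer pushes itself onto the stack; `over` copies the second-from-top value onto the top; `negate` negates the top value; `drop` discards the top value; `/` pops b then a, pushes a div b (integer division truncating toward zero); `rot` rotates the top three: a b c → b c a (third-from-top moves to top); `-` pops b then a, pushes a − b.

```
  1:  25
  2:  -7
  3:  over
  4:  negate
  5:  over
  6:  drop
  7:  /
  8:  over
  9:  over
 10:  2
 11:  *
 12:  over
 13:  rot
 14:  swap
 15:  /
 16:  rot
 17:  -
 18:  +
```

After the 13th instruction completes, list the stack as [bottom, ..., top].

25      [25]
-7      [25, -7]
over    [25, -7, 25]
negate  [25, -7, -25]
over    [25, -7, -25, -7]
drop    [25, -7, -25]
/       [25, 0]
over    [25, 0, 25]
over    [25, 0, 25, 0]
2       [25, 0, 25, 0, 2]
*       [25, 0, 25, 0]
over    [25, 0, 25, 0, 25]
rot     [25, 0, 0, 25, 25]

[25, 0, 0, 25, 25]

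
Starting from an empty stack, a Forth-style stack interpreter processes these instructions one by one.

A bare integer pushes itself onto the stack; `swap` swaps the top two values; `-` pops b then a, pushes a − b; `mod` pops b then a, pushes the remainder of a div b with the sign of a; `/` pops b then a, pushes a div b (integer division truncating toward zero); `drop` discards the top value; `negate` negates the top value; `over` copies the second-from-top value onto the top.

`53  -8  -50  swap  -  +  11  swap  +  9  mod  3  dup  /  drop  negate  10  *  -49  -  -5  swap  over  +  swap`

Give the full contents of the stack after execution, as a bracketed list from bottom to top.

[4, -5]

53     → 53
-8     → 53 -8
-50    → 53 -8 -50
swap   → 53 -50 -8
-      → 53 -42
+      → 11
11     → 11 11
swap   → 11 11
+      → 22
9      → 22 9
mod    → 4
3      → 4 3
dup    → 4 3 3
/      → 4 1
drop   → 4
negate → -4
10     → -4 10
*      → -40
-49    → -40 -49
-      → 9
-5     → 9 -5
swap   → -5 9
over   → -5 9 -5
+      → -5 4
swap   → 4 -5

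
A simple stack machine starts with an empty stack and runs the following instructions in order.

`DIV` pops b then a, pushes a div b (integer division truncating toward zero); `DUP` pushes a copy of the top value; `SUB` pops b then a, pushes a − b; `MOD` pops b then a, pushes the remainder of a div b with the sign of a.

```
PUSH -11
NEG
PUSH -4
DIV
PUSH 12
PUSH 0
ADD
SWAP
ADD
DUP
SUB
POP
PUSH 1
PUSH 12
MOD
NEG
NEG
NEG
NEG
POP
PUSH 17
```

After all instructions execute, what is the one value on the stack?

PUSH -11 -> -11
NEG      -> 11
PUSH -4  -> 11 -4
DIV      -> -2
PUSH 12  -> -2 12
PUSH 0   -> -2 12 0
ADD      -> -2 12
SWAP     -> 12 -2
ADD      -> 10
DUP      -> 10 10
SUB      -> 0
POP      -> (empty)
PUSH 1   -> 1
PUSH 12  -> 1 12
MOD      -> 1
NEG      -> -1
NEG      -> 1
NEG      -> -1
NEG      -> 1
POP      -> (empty)
PUSH 17  -> 17

17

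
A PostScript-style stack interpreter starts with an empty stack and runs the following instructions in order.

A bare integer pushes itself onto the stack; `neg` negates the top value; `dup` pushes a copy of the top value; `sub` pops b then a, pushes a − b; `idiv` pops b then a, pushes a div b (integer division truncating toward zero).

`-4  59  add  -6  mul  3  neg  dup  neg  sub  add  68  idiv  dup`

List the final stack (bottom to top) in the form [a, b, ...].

-4   : [-4]
59   : [-4, 59]
add  : [55]
-6   : [55, -6]
mul  : [-330]
3    : [-330, 3]
neg  : [-330, -3]
dup  : [-330, -3, -3]
neg  : [-330, -3, 3]
sub  : [-330, -6]
add  : [-336]
68   : [-336, 68]
idiv : [-4]
dup  : [-4, -4]

[-4, -4]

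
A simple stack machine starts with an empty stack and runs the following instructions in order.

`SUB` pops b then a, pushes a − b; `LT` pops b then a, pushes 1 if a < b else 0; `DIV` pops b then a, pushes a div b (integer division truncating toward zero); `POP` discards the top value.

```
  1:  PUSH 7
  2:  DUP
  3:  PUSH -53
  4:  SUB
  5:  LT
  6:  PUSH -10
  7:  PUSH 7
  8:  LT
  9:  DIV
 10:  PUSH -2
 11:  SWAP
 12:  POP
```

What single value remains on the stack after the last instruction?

PUSH 7    7
DUP       7 7
PUSH -53  7 7 -53
SUB       7 60
LT        1
PUSH -10  1 -10
PUSH 7    1 -10 7
LT        1 1
DIV       1
PUSH -2   1 -2
SWAP      -2 1
POP       -2

-2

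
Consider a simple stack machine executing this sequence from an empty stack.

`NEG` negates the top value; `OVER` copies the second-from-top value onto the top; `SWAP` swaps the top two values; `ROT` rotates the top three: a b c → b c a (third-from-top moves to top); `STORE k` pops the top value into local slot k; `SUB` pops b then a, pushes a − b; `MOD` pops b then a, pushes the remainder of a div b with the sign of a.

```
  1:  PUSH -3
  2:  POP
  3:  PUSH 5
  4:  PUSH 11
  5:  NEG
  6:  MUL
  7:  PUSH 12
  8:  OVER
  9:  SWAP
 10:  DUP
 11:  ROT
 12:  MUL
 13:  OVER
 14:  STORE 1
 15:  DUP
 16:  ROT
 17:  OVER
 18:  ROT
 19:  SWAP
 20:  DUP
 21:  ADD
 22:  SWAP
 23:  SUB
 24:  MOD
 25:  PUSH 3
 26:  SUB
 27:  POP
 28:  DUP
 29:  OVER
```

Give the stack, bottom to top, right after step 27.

[-55, -660]

PUSH -3 : -3
POP     : (empty)
PUSH 5  : 5
PUSH 11 : 5 11
NEG     : 5 -11
MUL     : -55
PUSH 12 : -55 12
OVER    : -55 12 -55
SWAP    : -55 -55 12
DUP     : -55 -55 12 12
ROT     : -55 12 12 -55
MUL     : -55 12 -660
OVER    : -55 12 -660 12
STORE 1 : -55 12 -660
DUP     : -55 12 -660 -660
ROT     : -55 -660 -660 12
OVER    : -55 -660 -660 12 -660
ROT     : -55 -660 12 -660 -660
SWAP    : -55 -660 12 -660 -660
DUP     : -55 -660 12 -660 -660 -660
ADD     : -55 -660 12 -660 -1320
SWAP    : -55 -660 12 -1320 -660
SUB     : -55 -660 12 -660
MOD     : -55 -660 12
PUSH 3  : -55 -660 12 3
SUB     : -55 -660 9
POP     : -55 -660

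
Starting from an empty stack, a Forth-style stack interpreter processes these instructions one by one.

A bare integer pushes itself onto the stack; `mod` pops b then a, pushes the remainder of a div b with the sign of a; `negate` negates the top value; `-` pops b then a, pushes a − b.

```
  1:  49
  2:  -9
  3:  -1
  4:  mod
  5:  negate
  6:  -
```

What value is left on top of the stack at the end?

49     → [49]
-9     → [49, -9]
-1     → [49, -9, -1]
mod    → [49, 0]
negate → [49, 0]
-      → [49]

49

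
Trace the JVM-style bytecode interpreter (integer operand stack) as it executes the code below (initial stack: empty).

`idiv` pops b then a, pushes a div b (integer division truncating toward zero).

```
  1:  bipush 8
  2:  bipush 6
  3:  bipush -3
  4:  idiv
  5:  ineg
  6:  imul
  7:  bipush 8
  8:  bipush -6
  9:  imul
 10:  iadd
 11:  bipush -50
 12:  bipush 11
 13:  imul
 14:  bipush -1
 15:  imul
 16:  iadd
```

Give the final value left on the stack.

518

bipush 8   -> [8]
bipush 6   -> [8, 6]
bipush -3  -> [8, 6, -3]
idiv       -> [8, -2]
ineg       -> [8, 2]
imul       -> [16]
bipush 8   -> [16, 8]
bipush -6  -> [16, 8, -6]
imul       -> [16, -48]
iadd       -> [-32]
bipush -50 -> [-32, -50]
bipush 11  -> [-32, -50, 11]
imul       -> [-32, -550]
bipush -1  -> [-32, -550, -1]
imul       -> [-32, 550]
iadd       -> [518]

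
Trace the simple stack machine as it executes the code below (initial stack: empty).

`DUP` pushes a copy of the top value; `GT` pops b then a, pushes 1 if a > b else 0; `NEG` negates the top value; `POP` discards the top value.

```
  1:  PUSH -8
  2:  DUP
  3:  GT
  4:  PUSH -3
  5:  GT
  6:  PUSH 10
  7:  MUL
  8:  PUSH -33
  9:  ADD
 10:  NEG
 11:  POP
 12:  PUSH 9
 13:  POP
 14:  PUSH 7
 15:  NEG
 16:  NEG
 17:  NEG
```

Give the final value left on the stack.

-7

PUSH -8   [-8]
DUP       [-8, -8]
GT        [0]
PUSH -3   [0, -3]
GT        [1]
PUSH 10   [1, 10]
MUL       [10]
PUSH -33  [10, -33]
ADD       [-23]
NEG       [23]
POP       []
PUSH 9    [9]
POP       []
PUSH 7    [7]
NEG       [-7]
NEG       [7]
NEG       [-7]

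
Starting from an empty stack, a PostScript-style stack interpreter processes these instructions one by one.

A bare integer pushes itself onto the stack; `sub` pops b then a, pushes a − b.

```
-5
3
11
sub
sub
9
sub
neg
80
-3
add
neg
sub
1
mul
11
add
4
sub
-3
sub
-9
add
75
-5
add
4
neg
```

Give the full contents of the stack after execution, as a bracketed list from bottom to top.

[84, 70, -4]

-5   -5
3    -5 3
11   -5 3 11
sub  -5 -8
sub  3
9    3 9
sub  -6
neg  6
80   6 80
-3   6 80 -3
add  6 77
neg  6 -77
sub  83
1    83 1
mul  83
11   83 11
add  94
4    94 4
sub  90
-3   90 -3
sub  93
-9   93 -9
add  84
75   84 75
-5   84 75 -5
add  84 70
4    84 70 4
neg  84 70 -4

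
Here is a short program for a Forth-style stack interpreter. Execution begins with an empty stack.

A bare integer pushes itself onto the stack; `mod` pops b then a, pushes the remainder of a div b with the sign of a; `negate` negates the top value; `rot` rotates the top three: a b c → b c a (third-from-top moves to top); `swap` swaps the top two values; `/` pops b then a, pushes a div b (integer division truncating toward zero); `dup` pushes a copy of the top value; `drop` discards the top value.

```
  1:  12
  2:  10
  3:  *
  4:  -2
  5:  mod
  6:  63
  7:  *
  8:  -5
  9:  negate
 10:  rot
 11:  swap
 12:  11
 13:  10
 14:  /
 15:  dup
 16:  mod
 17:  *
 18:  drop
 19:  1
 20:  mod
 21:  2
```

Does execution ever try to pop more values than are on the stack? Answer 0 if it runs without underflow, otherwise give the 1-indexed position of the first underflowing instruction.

12     -> 12
10     -> 12 10
*      -> 120
-2     -> 120 -2
mod    -> 0
63     -> 0 63
*      -> 0
-5     -> 0 -5
negate -> 0 5
rot  — needs 3 operands, stack has 2 → underflow

10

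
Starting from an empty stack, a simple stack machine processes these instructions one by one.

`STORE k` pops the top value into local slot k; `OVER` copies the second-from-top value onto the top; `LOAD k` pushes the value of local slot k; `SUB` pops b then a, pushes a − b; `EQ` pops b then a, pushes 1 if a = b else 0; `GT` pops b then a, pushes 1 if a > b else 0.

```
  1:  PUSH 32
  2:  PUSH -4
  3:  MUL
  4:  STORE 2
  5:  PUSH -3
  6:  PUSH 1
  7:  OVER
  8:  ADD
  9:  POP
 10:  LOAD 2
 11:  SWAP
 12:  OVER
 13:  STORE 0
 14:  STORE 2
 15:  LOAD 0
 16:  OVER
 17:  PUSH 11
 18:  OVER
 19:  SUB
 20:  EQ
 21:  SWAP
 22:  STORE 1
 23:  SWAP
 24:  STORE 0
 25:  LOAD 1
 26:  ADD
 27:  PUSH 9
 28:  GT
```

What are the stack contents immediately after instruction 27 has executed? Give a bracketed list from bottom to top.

PUSH 32 : 32
PUSH -4 : 32 -4
MUL     : -128
STORE 2 : (empty)
PUSH -3 : -3
PUSH 1  : -3 1
OVER    : -3 1 -3
ADD     : -3 -2
POP     : -3
LOAD 2  : -3 -128
SWAP    : -128 -3
OVER    : -128 -3 -128
STORE 0 : -128 -3
STORE 2 : -128
LOAD 0  : -128 -128
OVER    : -128 -128 -128
PUSH 11 : -128 -128 -128 11
OVER    : -128 -128 -128 11 -128
SUB     : -128 -128 -128 139
EQ      : -128 -128 0
SWAP    : -128 0 -128
STORE 1 : -128 0
SWAP    : 0 -128
STORE 0 : 0
LOAD 1  : 0 -128
ADD     : -128
PUSH 9  : -128 9

[-128, 9]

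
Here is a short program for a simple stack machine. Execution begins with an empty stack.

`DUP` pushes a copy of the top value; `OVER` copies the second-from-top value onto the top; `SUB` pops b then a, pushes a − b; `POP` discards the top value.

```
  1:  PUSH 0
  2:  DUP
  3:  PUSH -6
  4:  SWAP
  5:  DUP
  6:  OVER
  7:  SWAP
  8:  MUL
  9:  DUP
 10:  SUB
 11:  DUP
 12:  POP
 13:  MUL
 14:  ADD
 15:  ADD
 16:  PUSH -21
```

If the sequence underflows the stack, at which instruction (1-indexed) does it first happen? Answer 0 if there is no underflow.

0

PUSH 0   -> 0
DUP      -> 0 0
PUSH -6  -> 0 0 -6
SWAP     -> 0 -6 0
DUP      -> 0 -6 0 0
OVER     -> 0 -6 0 0 0
SWAP     -> 0 -6 0 0 0
MUL      -> 0 -6 0 0
DUP      -> 0 -6 0 0 0
SUB      -> 0 -6 0 0
DUP      -> 0 -6 0 0 0
POP      -> 0 -6 0 0
MUL      -> 0 -6 0
ADD      -> 0 -6
ADD      -> -6
PUSH -21 -> -6 -21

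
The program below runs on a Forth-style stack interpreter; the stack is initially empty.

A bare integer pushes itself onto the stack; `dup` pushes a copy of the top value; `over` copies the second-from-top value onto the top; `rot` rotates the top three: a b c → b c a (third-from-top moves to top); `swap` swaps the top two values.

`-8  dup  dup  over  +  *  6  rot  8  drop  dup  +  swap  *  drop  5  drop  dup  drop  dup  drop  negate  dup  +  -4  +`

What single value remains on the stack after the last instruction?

-8     -> [-8]
dup    -> [-8, -8]
dup    -> [-8, -8, -8]
over   -> [-8, -8, -8, -8]
+      -> [-8, -8, -16]
*      -> [-8, 128]
6      -> [-8, 128, 6]
rot    -> [128, 6, -8]
8      -> [128, 6, -8, 8]
drop   -> [128, 6, -8]
dup    -> [128, 6, -8, -8]
+      -> [128, 6, -16]
swap   -> [128, -16, 6]
*      -> [128, -96]
drop   -> [128]
5      -> [128, 5]
drop   -> [128]
dup    -> [128, 128]
drop   -> [128]
dup    -> [128, 128]
drop   -> [128]
negate -> [-128]
dup    -> [-128, -128]
+      -> [-256]
-4     -> [-256, -4]
+      -> [-260]

-260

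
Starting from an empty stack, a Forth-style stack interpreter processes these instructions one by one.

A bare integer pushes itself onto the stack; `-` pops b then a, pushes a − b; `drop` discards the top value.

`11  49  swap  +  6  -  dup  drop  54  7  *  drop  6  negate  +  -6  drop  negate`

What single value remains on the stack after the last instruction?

11     : [11]
49     : [11, 49]
swap   : [49, 11]
+      : [60]
6      : [60, 6]
-      : [54]
dup    : [54, 54]
drop   : [54]
54     : [54, 54]
7      : [54, 54, 7]
*      : [54, 378]
drop   : [54]
6      : [54, 6]
negate : [54, -6]
+      : [48]
-6     : [48, -6]
drop   : [48]
negate : [-48]

-48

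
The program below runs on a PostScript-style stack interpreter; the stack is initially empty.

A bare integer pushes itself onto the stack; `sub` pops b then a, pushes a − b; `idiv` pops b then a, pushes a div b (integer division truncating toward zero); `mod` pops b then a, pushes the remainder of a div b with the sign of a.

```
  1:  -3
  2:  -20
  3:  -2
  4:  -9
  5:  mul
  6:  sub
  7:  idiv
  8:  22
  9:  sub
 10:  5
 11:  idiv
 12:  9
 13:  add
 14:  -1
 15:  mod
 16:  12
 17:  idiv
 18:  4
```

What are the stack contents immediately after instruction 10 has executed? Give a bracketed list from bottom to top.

-3   -> [-3]
-20  -> [-3, -20]
-2   -> [-3, -20, -2]
-9   -> [-3, -20, -2, -9]
mul  -> [-3, -20, 18]
sub  -> [-3, -38]
idiv -> [0]
22   -> [0, 22]
sub  -> [-22]
5    -> [-22, 5]

[-22, 5]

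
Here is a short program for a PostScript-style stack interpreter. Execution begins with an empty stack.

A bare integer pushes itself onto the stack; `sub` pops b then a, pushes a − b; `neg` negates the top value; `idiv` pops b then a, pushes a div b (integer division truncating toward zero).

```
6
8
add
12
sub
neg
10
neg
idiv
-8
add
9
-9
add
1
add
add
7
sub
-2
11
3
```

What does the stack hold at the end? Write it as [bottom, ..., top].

[-14, -2, 11, 3]

6    : [6]
8    : [6, 8]
add  : [14]
12   : [14, 12]
sub  : [2]
neg  : [-2]
10   : [-2, 10]
neg  : [-2, -10]
idiv : [0]
-8   : [0, -8]
add  : [-8]
9    : [-8, 9]
-9   : [-8, 9, -9]
add  : [-8, 0]
1    : [-8, 0, 1]
add  : [-8, 1]
add  : [-7]
7    : [-7, 7]
sub  : [-14]
-2   : [-14, -2]
11   : [-14, -2, 11]
3    : [-14, -2, 11, 3]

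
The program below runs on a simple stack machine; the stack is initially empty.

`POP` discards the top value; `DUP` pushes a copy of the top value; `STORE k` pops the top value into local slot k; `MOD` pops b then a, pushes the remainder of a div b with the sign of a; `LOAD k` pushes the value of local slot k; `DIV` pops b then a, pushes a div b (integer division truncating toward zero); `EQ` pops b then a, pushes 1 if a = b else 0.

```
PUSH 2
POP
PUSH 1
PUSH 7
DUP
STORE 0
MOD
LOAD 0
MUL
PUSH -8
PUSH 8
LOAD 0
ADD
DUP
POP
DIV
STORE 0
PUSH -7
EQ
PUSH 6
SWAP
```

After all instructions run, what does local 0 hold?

0

PUSH 2   [2]
POP      []
PUSH 1   [1]
PUSH 7   [1, 7]
DUP      [1, 7, 7]
STORE 0  [1, 7]
MOD      [1]
LOAD 0   [1, 7]
MUL      [7]
PUSH -8  [7, -8]
PUSH 8   [7, -8, 8]
LOAD 0   [7, -8, 8, 7]
ADD      [7, -8, 15]
DUP      [7, -8, 15, 15]
POP      [7, -8, 15]
DIV      [7, 0]
STORE 0  [7]
PUSH -7  [7, -7]
EQ       [0]
PUSH 6   [0, 6]
SWAP     [6, 0]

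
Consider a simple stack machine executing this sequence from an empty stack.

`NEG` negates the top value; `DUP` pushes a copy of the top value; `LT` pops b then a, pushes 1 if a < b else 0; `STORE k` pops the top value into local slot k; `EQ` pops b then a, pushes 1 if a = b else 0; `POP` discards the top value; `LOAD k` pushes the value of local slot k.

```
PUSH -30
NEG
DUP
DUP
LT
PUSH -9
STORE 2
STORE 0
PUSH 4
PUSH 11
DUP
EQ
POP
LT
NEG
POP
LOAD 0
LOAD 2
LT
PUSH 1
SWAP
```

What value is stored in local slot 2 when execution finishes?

PUSH -30 → -30
NEG      → 30
DUP      → 30 30
DUP      → 30 30 30
LT       → 30 0
PUSH -9  → 30 0 -9
STORE 2  → 30 0
STORE 0  → 30
PUSH 4   → 30 4
PUSH 11  → 30 4 11
DUP      → 30 4 11 11
EQ       → 30 4 1
POP      → 30 4
LT       → 0
NEG      → 0
POP      → (empty)
LOAD 0   → 0
LOAD 2   → 0 -9
LT       → 0
PUSH 1   → 0 1
SWAP     → 1 0

-9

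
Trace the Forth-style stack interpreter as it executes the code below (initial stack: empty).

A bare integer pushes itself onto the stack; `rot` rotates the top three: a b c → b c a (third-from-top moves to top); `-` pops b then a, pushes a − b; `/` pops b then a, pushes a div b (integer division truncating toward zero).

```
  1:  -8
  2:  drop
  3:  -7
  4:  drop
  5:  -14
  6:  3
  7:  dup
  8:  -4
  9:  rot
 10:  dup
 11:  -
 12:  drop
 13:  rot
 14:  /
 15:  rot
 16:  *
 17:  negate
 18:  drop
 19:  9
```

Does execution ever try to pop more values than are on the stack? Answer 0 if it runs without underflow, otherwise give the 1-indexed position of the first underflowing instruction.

15

-8   : [-8]
drop : []
-7   : [-7]
drop : []
-14  : [-14]
3    : [-14, 3]
dup  : [-14, 3, 3]
-4   : [-14, 3, 3, -4]
rot  : [-14, 3, -4, 3]
dup  : [-14, 3, -4, 3, 3]
-    : [-14, 3, -4, 0]
drop : [-14, 3, -4]
rot  : [3, -4, -14]
/    : [3, 0]
rot  — needs 3 operands, stack has 2 → underflow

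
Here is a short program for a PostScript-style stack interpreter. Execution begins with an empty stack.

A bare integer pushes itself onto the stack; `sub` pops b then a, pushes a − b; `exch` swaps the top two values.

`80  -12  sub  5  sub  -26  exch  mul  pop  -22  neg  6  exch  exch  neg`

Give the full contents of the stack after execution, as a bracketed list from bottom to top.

[22, -6]

80    [80]
-12   [80, -12]
sub   [92]
5     [92, 5]
sub   [87]
-26   [87, -26]
exch  [-26, 87]
mul   [-2262]
pop   []
-22   [-22]
neg   [22]
6     [22, 6]
exch  [6, 22]
exch  [22, 6]
neg   [22, -6]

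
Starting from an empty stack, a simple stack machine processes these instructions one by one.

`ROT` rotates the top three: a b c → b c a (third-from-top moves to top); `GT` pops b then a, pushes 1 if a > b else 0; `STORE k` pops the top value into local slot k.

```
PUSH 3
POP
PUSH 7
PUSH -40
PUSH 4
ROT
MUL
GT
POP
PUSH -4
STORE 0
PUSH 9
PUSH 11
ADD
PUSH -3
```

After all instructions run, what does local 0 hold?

PUSH 3    3
POP       (empty)
PUSH 7    7
PUSH -40  7 -40
PUSH 4    7 -40 4
ROT       -40 4 7
MUL       -40 28
GT        0
POP       (empty)
PUSH -4   -4
STORE 0   (empty)
PUSH 9    9
PUSH 11   9 11
ADD       20
PUSH -3   20 -3

-4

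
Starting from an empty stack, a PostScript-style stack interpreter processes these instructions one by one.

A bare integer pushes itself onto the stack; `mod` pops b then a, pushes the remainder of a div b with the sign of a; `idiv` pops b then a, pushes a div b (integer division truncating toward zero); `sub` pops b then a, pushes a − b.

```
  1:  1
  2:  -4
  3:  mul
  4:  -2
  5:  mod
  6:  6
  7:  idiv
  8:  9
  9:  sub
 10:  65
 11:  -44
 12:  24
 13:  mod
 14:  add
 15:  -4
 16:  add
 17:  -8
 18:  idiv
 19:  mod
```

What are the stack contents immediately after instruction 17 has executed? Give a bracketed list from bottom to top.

[-9, 41, -8]

1    : [1]
-4   : [1, -4]
mul  : [-4]
-2   : [-4, -2]
mod  : [0]
6    : [0, 6]
idiv : [0]
9    : [0, 9]
sub  : [-9]
65   : [-9, 65]
-44  : [-9, 65, -44]
24   : [-9, 65, -44, 24]
mod  : [-9, 65, -20]
add  : [-9, 45]
-4   : [-9, 45, -4]
add  : [-9, 41]
-8   : [-9, 41, -8]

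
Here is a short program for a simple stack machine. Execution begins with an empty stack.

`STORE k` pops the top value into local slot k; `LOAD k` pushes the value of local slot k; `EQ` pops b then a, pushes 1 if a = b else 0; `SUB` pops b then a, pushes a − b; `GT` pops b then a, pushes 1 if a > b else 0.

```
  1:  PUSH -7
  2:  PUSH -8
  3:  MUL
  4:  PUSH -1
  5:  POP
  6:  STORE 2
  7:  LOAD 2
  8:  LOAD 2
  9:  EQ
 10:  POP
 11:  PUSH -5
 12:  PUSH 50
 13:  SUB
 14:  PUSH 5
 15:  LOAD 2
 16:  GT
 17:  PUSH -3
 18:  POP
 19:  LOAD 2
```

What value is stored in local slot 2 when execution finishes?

PUSH -7  [-7]
PUSH -8  [-7, -8]
MUL      [56]
PUSH -1  [56, -1]
POP      [56]
STORE 2  []
LOAD 2   [56]
LOAD 2   [56, 56]
EQ       [1]
POP      []
PUSH -5  [-5]
PUSH 50  [-5, 50]
SUB      [-55]
PUSH 5   [-55, 5]
LOAD 2   [-55, 5, 56]
GT       [-55, 0]
PUSH -3  [-55, 0, -3]
POP      [-55, 0]
LOAD 2   [-55, 0, 56]

56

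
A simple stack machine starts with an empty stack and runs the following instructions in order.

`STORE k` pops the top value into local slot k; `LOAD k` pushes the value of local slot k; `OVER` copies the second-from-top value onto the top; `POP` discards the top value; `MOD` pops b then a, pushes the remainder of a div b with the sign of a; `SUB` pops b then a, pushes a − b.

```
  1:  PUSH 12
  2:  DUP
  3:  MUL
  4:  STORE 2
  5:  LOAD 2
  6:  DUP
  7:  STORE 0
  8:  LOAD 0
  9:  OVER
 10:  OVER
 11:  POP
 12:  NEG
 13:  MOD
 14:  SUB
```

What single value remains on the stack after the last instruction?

144

PUSH 12  [12]
DUP      [12, 12]
MUL      [144]
STORE 2  []
LOAD 2   [144]
DUP      [144, 144]
STORE 0  [144]
LOAD 0   [144, 144]
OVER     [144, 144, 144]
OVER     [144, 144, 144, 144]
POP      [144, 144, 144]
NEG      [144, 144, -144]
MOD      [144, 0]
SUB      [144]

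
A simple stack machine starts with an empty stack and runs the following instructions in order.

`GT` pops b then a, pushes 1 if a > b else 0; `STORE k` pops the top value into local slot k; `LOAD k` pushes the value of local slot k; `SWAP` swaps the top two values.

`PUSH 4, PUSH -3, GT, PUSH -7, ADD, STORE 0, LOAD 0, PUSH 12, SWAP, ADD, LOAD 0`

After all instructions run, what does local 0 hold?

-6

PUSH 4   4
PUSH -3  4 -3
GT       1
PUSH -7  1 -7
ADD      -6
STORE 0  (empty)
LOAD 0   -6
PUSH 12  -6 12
SWAP     12 -6
ADD      6
LOAD 0   6 -6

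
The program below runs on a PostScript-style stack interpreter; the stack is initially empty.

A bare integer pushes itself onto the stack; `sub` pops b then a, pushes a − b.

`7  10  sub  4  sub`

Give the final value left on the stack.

7   : 7
10  : 7 10
sub : -3
4   : -3 4
sub : -7

-7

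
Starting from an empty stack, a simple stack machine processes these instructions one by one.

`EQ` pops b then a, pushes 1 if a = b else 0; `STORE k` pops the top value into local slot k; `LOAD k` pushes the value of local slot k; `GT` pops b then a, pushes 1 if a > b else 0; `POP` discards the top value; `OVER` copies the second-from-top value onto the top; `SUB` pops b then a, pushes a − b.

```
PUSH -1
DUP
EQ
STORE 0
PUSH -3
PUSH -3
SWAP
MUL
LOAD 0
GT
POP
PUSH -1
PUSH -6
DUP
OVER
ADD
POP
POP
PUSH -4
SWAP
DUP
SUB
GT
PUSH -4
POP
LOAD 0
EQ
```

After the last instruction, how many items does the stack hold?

1

PUSH -1 -> -1
DUP     -> -1 -1
EQ      -> 1
STORE 0 -> (empty)
PUSH -3 -> -3
PUSH -3 -> -3 -3
SWAP    -> -3 -3
MUL     -> 9
LOAD 0  -> 9 1
GT      -> 1
POP     -> (empty)
PUSH -1 -> -1
PUSH -6 -> -1 -6
DUP     -> -1 -6 -6
OVER    -> -1 -6 -6 -6
ADD     -> -1 -6 -12
POP     -> -1 -6
POP     -> -1
PUSH -4 -> -1 -4
SWAP    -> -4 -1
DUP     -> -4 -1 -1
SUB     -> -4 0
GT      -> 0
PUSH -4 -> 0 -4
POP     -> 0
LOAD 0  -> 0 1
EQ      -> 0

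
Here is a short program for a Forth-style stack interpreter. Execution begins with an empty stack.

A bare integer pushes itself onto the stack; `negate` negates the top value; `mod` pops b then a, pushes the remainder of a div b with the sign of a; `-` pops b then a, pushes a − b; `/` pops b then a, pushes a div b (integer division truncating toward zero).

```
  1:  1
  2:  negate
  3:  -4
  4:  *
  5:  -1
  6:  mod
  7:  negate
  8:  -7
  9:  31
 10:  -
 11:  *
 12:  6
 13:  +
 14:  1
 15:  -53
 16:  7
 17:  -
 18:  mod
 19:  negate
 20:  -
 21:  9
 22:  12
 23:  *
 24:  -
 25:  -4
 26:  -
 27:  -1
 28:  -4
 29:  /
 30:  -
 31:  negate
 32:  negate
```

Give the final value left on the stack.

1      → [1]
negate → [-1]
-4     → [-1, -4]
*      → [4]
-1     → [4, -1]
mod    → [0]
negate → [0]
-7     → [0, -7]
31     → [0, -7, 31]
-      → [0, -38]
*      → [0]
6      → [0, 6]
+      → [6]
1      → [6, 1]
-53    → [6, 1, -53]
7      → [6, 1, -53, 7]
-      → [6, 1, -60]
mod    → [6, 1]
negate → [6, -1]
-      → [7]
9      → [7, 9]
12     → [7, 9, 12]
*      → [7, 108]
-      → [-101]
-4     → [-101, -4]
-      → [-97]
-1     → [-97, -1]
-4     → [-97, -1, -4]
/      → [-97, 0]
-      → [-97]
negate → [97]
negate → [-97]

-97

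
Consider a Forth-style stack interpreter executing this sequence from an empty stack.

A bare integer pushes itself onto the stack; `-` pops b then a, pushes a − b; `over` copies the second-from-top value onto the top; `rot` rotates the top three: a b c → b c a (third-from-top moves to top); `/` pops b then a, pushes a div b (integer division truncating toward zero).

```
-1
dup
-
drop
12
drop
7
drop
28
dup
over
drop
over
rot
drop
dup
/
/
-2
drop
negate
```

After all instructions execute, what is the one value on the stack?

-1      [-1]
dup     [-1, -1]
-       [0]
drop    []
12      [12]
drop    []
7       [7]
drop    []
28      [28]
dup     [28, 28]
over    [28, 28, 28]
drop    [28, 28]
over    [28, 28, 28]
rot     [28, 28, 28]
drop    [28, 28]
dup     [28, 28, 28]
/       [28, 1]
/       [28]
-2      [28, -2]
drop    [28]
negate  [-28]

-28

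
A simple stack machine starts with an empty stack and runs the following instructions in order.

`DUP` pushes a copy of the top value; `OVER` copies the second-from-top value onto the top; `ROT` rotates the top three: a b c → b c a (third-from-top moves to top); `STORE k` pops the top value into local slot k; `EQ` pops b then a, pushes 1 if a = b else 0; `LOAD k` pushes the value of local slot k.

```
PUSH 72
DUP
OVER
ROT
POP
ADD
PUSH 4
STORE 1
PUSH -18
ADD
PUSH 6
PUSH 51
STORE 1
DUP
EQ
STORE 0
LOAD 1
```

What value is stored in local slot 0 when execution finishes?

1

PUSH 72  → 72
DUP      → 72 72
OVER     → 72 72 72
ROT      → 72 72 72
POP      → 72 72
ADD      → 144
PUSH 4   → 144 4
STORE 1  → 144
PUSH -18 → 144 -18
ADD      → 126
PUSH 6   → 126 6
PUSH 51  → 126 6 51
STORE 1  → 126 6
DUP      → 126 6 6
EQ       → 126 1
STORE 0  → 126
LOAD 1   → 126 51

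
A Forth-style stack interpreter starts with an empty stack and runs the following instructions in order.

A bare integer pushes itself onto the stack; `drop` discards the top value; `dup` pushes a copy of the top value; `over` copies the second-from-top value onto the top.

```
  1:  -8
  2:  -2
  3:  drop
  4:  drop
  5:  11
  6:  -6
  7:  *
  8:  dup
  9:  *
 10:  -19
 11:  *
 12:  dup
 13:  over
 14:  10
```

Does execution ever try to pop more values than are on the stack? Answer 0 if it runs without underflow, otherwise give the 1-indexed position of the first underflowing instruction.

-8   : [-8]
-2   : [-8, -2]
drop : [-8]
drop : []
11   : [11]
-6   : [11, -6]
*    : [-66]
dup  : [-66, -66]
*    : [4356]
-19  : [4356, -19]
*    : [-82764]
dup  : [-82764, -82764]
over : [-82764, -82764, -82764]
10   : [-82764, -82764, -82764, 10]

0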